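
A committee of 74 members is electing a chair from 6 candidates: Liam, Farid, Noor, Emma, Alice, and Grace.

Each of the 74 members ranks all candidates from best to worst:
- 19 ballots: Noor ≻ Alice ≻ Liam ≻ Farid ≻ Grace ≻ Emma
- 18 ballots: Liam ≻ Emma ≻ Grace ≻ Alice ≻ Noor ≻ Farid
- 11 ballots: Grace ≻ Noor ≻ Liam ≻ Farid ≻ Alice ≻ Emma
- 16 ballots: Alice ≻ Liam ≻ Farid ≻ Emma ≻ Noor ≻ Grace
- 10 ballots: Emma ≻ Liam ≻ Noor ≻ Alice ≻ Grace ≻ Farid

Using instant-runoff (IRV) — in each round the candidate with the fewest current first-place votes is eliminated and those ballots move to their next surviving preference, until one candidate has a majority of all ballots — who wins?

Liam

Round 1: Liam 18, Farid 0, Noor 19, Emma 10, Alice 16, Grace 11. Farid eliminated.
Round 2: Liam 18, Noor 19, Emma 10, Alice 16, Grace 11. Emma eliminated.
Round 3: Liam 28, Noor 19, Alice 16, Grace 11. Grace eliminated.
Round 4: Liam 28, Noor 30, Alice 16. Alice eliminated.
Round 5: Liam 44, Noor 30. Liam has a majority (≥38).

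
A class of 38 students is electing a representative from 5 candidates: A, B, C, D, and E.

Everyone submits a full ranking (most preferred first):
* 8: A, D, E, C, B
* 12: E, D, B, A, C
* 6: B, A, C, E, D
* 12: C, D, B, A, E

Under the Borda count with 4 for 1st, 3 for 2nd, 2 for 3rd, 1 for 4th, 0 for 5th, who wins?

A: 8×4 + 12×1 + 6×3 + 12×1 = 74
B: 8×0 + 12×2 + 6×4 + 12×2 = 72
C: 8×1 + 12×0 + 6×2 + 12×4 = 68
D: 8×3 + 12×3 + 6×0 + 12×3 = 96
E: 8×2 + 12×4 + 6×1 + 12×0 = 70

D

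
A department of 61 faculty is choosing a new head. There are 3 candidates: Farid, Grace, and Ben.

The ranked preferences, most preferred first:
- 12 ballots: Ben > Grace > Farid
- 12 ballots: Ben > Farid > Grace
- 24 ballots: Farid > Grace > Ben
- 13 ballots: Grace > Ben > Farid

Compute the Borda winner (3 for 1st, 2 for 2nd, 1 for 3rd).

Farid: 12×1 + 12×2 + 24×3 + 13×1 = 121
Grace: 12×2 + 12×1 + 24×2 + 13×3 = 123
Ben: 12×3 + 12×3 + 24×1 + 13×2 = 122

Grace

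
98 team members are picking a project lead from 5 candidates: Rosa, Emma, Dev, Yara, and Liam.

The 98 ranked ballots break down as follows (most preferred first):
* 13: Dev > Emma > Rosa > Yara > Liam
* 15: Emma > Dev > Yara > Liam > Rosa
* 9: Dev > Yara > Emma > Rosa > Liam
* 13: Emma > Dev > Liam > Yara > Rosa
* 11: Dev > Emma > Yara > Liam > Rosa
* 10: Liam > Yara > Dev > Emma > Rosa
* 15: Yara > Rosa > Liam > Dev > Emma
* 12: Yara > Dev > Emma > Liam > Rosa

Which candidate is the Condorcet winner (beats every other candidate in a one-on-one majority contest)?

Dev vs Rosa: 83–15
Dev vs Emma: 70–28
Dev vs Yara: 61–37
Dev vs Liam: 73–25
Dev beats every other candidate.

Dev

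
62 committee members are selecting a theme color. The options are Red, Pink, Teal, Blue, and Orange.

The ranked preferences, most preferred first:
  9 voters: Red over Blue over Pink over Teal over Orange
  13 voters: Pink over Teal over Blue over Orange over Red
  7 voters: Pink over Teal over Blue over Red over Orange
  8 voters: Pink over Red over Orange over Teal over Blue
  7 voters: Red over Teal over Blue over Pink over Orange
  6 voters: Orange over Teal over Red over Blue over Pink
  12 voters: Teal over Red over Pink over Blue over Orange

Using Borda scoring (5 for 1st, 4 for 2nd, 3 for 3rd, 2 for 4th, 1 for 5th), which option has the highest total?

Red: 9×5 + 13×1 + 7×2 + 8×4 + 7×5 + 6×3 + 12×4 = 205
Pink: 9×3 + 13×5 + 7×5 + 8×5 + 7×2 + 6×1 + 12×3 = 223
Teal: 9×2 + 13×4 + 7×4 + 8×2 + 7×4 + 6×4 + 12×5 = 226
Blue: 9×4 + 13×3 + 7×3 + 8×1 + 7×3 + 6×2 + 12×2 = 161
Orange: 9×1 + 13×2 + 7×1 + 8×3 + 7×1 + 6×5 + 12×1 = 115

Teal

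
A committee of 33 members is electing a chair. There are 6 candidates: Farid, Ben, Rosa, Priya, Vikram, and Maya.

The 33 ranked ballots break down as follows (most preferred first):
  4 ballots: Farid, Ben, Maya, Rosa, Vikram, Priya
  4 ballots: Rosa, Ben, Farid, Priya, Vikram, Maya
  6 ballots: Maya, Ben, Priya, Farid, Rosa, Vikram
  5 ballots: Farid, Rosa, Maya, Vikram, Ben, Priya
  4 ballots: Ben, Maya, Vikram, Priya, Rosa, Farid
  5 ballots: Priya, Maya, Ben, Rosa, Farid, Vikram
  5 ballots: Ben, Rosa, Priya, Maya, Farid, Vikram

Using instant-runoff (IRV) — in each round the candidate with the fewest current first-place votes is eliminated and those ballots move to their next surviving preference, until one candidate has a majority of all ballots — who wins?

Ben

Round 1: Farid 9, Ben 9, Rosa 4, Priya 5, Vikram 0, Maya 6. Vikram eliminated.
Round 2: Farid 9, Ben 9, Rosa 4, Priya 5, Maya 6. Rosa eliminated.
Round 3: Farid 9, Ben 13, Priya 5, Maya 6. Priya eliminated.
Round 4: Farid 9, Ben 13, Maya 11. Farid eliminated.
Round 5: Ben 17, Maya 16. Ben has a majority (≥17).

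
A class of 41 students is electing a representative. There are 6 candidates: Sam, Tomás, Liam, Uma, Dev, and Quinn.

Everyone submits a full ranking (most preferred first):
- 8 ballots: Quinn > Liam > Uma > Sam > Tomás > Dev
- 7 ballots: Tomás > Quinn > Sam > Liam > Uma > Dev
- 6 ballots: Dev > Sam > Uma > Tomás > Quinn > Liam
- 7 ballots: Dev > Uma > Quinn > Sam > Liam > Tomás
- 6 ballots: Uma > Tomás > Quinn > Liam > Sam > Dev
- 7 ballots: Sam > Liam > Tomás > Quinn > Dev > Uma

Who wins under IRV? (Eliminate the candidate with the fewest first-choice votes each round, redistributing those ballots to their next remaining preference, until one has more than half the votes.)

Round 1: Sam 7, Tomás 7, Liam 0, Uma 6, Dev 13, Quinn 8. Liam eliminated.
Round 2: Sam 7, Tomás 7, Uma 6, Dev 13, Quinn 8. Uma eliminated.
Round 3: Sam 7, Tomás 13, Dev 13, Quinn 8. Sam eliminated.
Round 4: Tomás 20, Dev 13, Quinn 8. Quinn eliminated.
Round 5: Tomás 28, Dev 13. Tomás has a majority (≥21).

Tomás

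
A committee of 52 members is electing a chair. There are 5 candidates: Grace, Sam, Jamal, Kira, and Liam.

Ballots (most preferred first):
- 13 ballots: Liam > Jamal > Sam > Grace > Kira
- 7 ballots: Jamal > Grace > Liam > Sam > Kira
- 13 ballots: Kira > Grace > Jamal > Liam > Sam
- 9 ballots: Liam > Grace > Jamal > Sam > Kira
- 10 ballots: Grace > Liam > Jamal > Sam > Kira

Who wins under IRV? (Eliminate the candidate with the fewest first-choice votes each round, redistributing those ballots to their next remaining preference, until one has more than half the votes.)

Round 1: Grace 10, Sam 0, Jamal 7, Kira 13, Liam 22. Sam eliminated.
Round 2: Grace 10, Jamal 7, Kira 13, Liam 22. Jamal eliminated.
Round 3: Grace 17, Kira 13, Liam 22. Kira eliminated.
Round 4: Grace 30, Liam 22. Grace has a majority (≥27).

Grace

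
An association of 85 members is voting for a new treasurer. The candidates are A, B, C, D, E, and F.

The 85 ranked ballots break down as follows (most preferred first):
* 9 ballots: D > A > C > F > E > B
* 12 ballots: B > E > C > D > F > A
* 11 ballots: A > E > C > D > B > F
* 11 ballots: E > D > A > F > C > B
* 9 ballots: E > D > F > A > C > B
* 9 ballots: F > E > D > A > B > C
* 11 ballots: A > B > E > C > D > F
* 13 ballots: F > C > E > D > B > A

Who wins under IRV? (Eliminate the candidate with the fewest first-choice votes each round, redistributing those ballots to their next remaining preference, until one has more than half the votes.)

Round 1: A 22, B 12, C 0, D 9, E 20, F 22. C eliminated.
Round 2: A 22, B 12, D 9, E 20, F 22. D eliminated.
Round 3: A 31, B 12, E 20, F 22. B eliminated.
Round 4: A 31, E 32, F 22. F eliminated.
Round 5: A 31, E 54. E has a majority (≥43).

E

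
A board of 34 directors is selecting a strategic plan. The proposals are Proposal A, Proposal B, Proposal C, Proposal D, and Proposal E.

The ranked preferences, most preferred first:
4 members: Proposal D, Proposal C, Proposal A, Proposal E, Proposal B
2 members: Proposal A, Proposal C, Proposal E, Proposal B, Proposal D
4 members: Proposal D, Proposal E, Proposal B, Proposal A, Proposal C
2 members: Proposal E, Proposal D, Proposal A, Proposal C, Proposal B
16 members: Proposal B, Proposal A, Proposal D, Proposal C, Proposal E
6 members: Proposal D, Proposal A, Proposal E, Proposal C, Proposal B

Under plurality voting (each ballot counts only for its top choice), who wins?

Proposal B

First-place votes: Proposal A 2, Proposal B 16, Proposal C 0, Proposal D 14, Proposal E 2.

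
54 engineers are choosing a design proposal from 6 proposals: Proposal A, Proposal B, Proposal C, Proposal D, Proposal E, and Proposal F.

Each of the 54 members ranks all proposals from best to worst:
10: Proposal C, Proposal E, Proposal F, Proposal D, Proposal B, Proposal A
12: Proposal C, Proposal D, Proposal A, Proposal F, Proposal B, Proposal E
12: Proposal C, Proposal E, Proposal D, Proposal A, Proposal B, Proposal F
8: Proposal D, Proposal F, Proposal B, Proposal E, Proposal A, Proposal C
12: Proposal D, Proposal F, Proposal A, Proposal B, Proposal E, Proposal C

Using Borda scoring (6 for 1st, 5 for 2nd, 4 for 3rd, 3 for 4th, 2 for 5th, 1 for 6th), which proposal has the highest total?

Proposal A: 10×1 + 12×4 + 12×3 + 8×2 + 12×4 = 158
Proposal B: 10×2 + 12×2 + 12×2 + 8×4 + 12×3 = 136
Proposal C: 10×6 + 12×6 + 12×6 + 8×1 + 12×1 = 224
Proposal D: 10×3 + 12×5 + 12×4 + 8×6 + 12×6 = 258
Proposal E: 10×5 + 12×1 + 12×5 + 8×3 + 12×2 = 170
Proposal F: 10×4 + 12×3 + 12×1 + 8×5 + 12×5 = 188

Proposal D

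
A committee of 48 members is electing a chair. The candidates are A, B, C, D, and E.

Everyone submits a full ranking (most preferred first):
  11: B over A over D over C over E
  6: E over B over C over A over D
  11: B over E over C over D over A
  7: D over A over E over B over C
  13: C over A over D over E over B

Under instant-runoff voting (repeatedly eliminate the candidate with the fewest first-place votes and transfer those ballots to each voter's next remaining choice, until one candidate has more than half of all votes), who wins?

B

Round 1: A 0, B 22, C 13, D 7, E 6. A eliminated.
Round 2: B 22, C 13, D 7, E 6. E eliminated.
Round 3: B 28, C 13, D 7. B has a majority (≥25).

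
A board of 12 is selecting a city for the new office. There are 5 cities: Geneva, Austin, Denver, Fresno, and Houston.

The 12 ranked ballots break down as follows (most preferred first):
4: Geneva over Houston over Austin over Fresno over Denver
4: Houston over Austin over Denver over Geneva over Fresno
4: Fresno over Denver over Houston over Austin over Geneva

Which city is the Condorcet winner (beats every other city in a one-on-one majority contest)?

Houston vs Geneva: 8–4
Houston vs Austin: 12–0
Houston vs Denver: 8–4
Houston vs Fresno: 8–4
Houston beats every other city.

Houston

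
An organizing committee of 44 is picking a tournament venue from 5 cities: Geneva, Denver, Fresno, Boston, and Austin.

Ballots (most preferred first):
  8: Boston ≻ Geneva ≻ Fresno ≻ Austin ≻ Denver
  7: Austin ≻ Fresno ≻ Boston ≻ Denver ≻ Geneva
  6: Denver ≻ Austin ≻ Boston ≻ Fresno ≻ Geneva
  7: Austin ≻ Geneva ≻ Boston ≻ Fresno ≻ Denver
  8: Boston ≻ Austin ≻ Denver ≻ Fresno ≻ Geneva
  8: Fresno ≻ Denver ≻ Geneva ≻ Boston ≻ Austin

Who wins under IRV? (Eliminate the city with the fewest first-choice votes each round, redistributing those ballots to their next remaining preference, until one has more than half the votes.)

Boston

Round 1: Geneva 0, Denver 6, Fresno 8, Boston 16, Austin 14. Geneva eliminated.
Round 2: Denver 6, Fresno 8, Boston 16, Austin 14. Denver eliminated.
Round 3: Fresno 8, Boston 16, Austin 20. Fresno eliminated.
Round 4: Boston 24, Austin 20. Boston has a majority (≥23).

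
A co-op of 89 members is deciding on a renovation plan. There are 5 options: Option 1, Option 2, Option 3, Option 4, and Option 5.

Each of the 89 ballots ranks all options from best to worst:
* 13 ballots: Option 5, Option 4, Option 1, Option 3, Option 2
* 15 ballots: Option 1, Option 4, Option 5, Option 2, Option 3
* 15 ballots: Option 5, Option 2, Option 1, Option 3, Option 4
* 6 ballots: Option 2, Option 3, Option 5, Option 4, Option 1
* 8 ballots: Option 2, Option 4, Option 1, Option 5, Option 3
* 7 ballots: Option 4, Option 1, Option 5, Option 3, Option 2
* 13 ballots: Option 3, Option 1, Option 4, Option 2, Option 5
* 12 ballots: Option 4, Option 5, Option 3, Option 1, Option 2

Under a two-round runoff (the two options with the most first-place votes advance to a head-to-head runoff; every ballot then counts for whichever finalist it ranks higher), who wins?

Option 4

Round 1 first-place votes: Option 1 15, Option 2 14, Option 3 13, Option 4 19, Option 5 28. Option 5 and Option 4 advance.
Runoff: Option 5 is ranked above Option 4 on 34 ballots, Option 4 above Option 5 on 55.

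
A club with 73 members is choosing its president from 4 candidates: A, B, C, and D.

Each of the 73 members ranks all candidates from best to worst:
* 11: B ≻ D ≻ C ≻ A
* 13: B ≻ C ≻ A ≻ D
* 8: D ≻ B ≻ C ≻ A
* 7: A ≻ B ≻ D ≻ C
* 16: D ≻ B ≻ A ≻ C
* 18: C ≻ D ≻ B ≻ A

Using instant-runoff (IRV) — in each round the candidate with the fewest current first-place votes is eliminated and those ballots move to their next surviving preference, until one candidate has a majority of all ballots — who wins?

Round 1: A 7, B 24, C 18, D 24. A eliminated.
Round 2: B 31, C 18, D 24. C eliminated.
Round 3: B 31, D 42. D has a majority (≥37).

D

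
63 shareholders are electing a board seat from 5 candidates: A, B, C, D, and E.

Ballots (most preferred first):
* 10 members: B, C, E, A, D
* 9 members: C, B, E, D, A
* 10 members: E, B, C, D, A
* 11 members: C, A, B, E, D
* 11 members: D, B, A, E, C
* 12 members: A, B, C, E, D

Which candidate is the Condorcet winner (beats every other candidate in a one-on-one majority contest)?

B vs A: 40–23
B vs C: 43–20
B vs D: 52–11
B vs E: 53–10
B beats every other candidate.

B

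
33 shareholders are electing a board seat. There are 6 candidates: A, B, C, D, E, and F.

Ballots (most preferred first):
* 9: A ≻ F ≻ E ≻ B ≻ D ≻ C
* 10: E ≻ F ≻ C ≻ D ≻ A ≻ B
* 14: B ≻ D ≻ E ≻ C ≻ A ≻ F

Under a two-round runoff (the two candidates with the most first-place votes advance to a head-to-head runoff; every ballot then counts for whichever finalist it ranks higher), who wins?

Round 1 first-place votes: A 9, B 14, C 0, D 0, E 10, F 0. B and E advance.
Runoff: B is ranked above E on 14 ballots, E above B on 19.

E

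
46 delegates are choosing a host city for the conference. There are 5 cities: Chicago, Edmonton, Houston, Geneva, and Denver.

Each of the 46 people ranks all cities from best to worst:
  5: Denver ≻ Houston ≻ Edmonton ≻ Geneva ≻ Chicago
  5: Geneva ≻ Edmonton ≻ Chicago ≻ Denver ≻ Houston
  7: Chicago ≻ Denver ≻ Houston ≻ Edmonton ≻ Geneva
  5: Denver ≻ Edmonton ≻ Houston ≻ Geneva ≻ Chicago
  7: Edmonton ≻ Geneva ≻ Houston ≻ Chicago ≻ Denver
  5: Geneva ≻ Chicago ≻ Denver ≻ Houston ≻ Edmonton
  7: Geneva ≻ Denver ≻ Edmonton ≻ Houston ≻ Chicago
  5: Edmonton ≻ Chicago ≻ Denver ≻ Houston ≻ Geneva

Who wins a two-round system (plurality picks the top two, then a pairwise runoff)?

Edmonton

Round 1 first-place votes: Chicago 7, Edmonton 12, Houston 0, Geneva 17, Denver 10. Geneva and Edmonton advance.
Runoff: Geneva is ranked above Edmonton on 17 ballots, Edmonton above Geneva on 29.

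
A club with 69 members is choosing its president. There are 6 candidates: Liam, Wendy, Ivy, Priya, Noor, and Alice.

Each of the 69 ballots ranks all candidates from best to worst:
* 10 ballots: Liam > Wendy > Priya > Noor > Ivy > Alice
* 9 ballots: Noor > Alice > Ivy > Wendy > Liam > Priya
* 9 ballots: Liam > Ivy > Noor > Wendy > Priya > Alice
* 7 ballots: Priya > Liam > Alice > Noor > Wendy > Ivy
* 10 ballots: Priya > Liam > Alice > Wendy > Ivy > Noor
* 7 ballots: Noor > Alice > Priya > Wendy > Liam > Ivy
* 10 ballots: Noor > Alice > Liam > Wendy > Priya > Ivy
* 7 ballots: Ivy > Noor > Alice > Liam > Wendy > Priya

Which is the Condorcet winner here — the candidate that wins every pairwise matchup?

Liam vs Wendy: 53–16
Liam vs Ivy: 53–16
Liam vs Priya: 45–24
Liam vs Noor: 36–33
Liam vs Alice: 36–33
Liam beats every other candidate.

Liam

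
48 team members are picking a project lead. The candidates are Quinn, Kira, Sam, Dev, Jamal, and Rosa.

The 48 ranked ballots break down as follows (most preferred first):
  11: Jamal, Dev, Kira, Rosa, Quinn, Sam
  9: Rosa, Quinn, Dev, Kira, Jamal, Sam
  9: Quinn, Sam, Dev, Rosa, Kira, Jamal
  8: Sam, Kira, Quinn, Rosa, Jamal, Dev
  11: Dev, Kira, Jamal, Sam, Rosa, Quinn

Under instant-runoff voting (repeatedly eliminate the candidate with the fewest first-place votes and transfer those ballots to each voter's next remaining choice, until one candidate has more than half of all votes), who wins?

Round 1: Quinn 9, Kira 0, Sam 8, Dev 11, Jamal 11, Rosa 9. Kira eliminated.
Round 2: Quinn 9, Sam 8, Dev 11, Jamal 11, Rosa 9. Sam eliminated.
Round 3: Quinn 17, Dev 11, Jamal 11, Rosa 9. Rosa eliminated.
Round 4: Quinn 26, Dev 11, Jamal 11. Quinn has a majority (≥25).

Quinn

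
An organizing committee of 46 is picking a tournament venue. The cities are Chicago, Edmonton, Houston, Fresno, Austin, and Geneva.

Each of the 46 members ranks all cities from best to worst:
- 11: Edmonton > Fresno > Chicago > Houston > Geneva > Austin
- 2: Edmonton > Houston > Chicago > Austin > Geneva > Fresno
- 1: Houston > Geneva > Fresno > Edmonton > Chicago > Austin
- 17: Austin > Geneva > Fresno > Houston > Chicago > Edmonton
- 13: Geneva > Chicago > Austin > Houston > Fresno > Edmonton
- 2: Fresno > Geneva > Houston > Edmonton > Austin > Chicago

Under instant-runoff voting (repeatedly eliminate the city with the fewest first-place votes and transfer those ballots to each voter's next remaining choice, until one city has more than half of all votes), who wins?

Geneva

Round 1: Chicago 0, Edmonton 13, Houston 1, Fresno 2, Austin 17, Geneva 13. Chicago eliminated.
Round 2: Edmonton 13, Houston 1, Fresno 2, Austin 17, Geneva 13. Houston eliminated.
Round 3: Edmonton 13, Fresno 2, Austin 17, Geneva 14. Fresno eliminated.
Round 4: Edmonton 13, Austin 17, Geneva 16. Edmonton eliminated.
Round 5: Austin 19, Geneva 27. Geneva has a majority (≥24).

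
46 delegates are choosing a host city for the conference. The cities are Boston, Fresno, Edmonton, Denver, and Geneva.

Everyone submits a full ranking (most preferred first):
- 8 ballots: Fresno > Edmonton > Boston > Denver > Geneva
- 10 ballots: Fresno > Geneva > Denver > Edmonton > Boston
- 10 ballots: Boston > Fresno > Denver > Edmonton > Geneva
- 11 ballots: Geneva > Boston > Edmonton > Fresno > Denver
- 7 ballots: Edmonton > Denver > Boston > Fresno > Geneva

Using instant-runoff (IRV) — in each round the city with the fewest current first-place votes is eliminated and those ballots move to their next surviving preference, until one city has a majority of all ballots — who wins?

Boston

Round 1: Boston 10, Fresno 18, Edmonton 7, Denver 0, Geneva 11. Denver eliminated.
Round 2: Boston 10, Fresno 18, Edmonton 7, Geneva 11. Edmonton eliminated.
Round 3: Boston 17, Fresno 18, Geneva 11. Geneva eliminated.
Round 4: Boston 28, Fresno 18. Boston has a majority (≥24).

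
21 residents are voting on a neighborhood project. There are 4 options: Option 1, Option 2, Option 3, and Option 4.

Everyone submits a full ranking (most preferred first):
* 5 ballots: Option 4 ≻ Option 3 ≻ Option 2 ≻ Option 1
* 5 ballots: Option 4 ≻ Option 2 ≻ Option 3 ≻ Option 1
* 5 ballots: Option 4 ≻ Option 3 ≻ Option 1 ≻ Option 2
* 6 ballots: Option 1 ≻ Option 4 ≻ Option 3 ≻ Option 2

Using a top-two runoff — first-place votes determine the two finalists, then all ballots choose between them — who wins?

Round 1 first-place votes: Option 1 6, Option 2 0, Option 3 0, Option 4 15. Option 4 and Option 1 advance.
Runoff: Option 4 is ranked above Option 1 on 15 ballots, Option 1 above Option 4 on 6.

Option 4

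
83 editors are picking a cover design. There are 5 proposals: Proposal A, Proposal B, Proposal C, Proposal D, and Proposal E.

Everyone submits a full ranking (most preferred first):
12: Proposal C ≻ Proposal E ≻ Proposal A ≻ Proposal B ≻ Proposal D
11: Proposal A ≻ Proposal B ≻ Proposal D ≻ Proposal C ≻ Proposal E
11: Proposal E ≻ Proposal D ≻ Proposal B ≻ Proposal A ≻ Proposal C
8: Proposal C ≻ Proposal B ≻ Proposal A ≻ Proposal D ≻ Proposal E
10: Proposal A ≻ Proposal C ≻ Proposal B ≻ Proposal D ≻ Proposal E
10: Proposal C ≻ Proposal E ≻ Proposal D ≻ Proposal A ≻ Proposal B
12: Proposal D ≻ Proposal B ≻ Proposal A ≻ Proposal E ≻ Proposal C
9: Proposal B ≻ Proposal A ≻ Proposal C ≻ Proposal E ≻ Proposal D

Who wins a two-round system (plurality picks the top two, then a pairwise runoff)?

Proposal A

Round 1 first-place votes: Proposal A 21, Proposal B 9, Proposal C 30, Proposal D 12, Proposal E 11. Proposal C and Proposal A advance.
Runoff: Proposal C is ranked above Proposal A on 30 ballots, Proposal A above Proposal C on 53.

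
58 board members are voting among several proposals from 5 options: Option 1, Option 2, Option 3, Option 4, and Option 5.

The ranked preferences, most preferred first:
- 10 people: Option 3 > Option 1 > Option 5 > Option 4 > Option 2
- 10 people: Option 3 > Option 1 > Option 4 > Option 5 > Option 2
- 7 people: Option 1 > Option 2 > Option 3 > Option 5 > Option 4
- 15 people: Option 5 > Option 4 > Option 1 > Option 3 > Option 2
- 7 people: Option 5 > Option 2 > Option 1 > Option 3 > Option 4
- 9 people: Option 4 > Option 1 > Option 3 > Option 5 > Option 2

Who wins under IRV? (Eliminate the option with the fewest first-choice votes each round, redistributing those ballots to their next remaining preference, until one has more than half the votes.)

Round 1: Option 1 7, Option 2 0, Option 3 20, Option 4 9, Option 5 22. Option 2 eliminated.
Round 2: Option 1 7, Option 3 20, Option 4 9, Option 5 22. Option 1 eliminated.
Round 3: Option 3 27, Option 4 9, Option 5 22. Option 4 eliminated.
Round 4: Option 3 36, Option 5 22. Option 3 has a majority (≥30).

Option 3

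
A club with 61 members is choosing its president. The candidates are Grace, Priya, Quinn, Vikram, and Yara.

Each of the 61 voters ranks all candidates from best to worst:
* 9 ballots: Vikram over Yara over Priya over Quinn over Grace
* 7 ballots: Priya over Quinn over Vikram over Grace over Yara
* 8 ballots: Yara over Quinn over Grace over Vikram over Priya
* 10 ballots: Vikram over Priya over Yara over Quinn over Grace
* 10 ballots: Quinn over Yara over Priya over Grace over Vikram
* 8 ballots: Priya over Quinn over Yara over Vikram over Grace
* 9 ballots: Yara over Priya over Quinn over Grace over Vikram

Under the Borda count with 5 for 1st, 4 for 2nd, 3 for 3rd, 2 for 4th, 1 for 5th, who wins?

Grace: 9×1 + 7×2 + 8×3 + 10×1 + 10×2 + 8×1 + 9×2 = 103
Priya: 9×3 + 7×5 + 8×1 + 10×4 + 10×3 + 8×5 + 9×4 = 216
Quinn: 9×2 + 7×4 + 8×4 + 10×2 + 10×5 + 8×4 + 9×3 = 207
Vikram: 9×5 + 7×3 + 8×2 + 10×5 + 10×1 + 8×2 + 9×1 = 167
Yara: 9×4 + 7×1 + 8×5 + 10×3 + 10×4 + 8×3 + 9×5 = 222

Yara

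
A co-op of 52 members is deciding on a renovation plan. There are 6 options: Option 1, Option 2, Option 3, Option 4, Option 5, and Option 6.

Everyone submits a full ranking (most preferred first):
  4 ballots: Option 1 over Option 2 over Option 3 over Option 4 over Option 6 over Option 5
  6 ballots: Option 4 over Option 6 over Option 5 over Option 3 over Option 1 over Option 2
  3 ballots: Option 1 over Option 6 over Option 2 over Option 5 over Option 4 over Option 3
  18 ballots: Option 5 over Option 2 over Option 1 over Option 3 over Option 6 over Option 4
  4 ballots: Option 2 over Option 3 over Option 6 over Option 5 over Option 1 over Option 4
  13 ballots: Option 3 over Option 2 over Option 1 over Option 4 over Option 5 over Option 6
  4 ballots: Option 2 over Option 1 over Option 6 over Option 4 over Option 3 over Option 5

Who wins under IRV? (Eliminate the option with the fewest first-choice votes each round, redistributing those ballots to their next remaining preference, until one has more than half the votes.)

Option 2

Round 1: Option 1 7, Option 2 8, Option 3 13, Option 4 6, Option 5 18, Option 6 0. Option 6 eliminated.
Round 2: Option 1 7, Option 2 8, Option 3 13, Option 4 6, Option 5 18. Option 4 eliminated.
Round 3: Option 1 7, Option 2 8, Option 3 13, Option 5 24. Option 1 eliminated.
Round 4: Option 2 15, Option 3 13, Option 5 24. Option 3 eliminated.
Round 5: Option 2 28, Option 5 24. Option 2 has a majority (≥27).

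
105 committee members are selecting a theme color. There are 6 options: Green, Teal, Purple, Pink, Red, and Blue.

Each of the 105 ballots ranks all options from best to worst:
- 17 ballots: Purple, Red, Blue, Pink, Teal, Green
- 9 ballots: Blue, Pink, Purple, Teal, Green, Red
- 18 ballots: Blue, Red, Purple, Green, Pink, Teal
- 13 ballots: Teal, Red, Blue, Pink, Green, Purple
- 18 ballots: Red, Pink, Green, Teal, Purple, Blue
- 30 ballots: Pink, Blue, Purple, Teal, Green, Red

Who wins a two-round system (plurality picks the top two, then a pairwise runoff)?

Blue

Round 1 first-place votes: Green 0, Teal 13, Purple 17, Pink 30, Red 18, Blue 27. Pink and Blue advance.
Runoff: Pink is ranked above Blue on 48 ballots, Blue above Pink on 57.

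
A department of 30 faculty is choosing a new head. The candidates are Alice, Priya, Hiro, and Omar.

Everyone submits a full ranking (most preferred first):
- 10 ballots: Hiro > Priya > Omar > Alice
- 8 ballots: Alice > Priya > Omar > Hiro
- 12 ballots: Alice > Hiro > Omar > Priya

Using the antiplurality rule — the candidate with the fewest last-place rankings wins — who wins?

Last-place votes: Alice 10, Priya 12, Hiro 8, Omar 0.

Omar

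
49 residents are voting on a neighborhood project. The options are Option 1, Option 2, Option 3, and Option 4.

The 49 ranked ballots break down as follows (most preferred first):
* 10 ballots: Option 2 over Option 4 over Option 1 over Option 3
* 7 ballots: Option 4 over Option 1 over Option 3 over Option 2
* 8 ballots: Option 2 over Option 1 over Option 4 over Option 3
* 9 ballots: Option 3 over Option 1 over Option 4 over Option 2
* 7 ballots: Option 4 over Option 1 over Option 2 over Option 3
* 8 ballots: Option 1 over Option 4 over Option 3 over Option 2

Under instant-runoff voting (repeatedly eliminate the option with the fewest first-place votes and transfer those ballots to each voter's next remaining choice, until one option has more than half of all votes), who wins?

Round 1: Option 1 8, Option 2 18, Option 3 9, Option 4 14. Option 1 eliminated.
Round 2: Option 2 18, Option 3 9, Option 4 22. Option 3 eliminated.
Round 3: Option 2 18, Option 4 31. Option 4 has a majority (≥25).

Option 4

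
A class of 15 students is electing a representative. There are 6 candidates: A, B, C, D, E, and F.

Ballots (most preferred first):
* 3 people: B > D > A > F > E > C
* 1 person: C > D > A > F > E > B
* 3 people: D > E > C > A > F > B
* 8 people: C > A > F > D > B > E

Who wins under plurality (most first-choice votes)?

First-place votes: A 0, B 3, C 9, D 3, E 0, F 0.

C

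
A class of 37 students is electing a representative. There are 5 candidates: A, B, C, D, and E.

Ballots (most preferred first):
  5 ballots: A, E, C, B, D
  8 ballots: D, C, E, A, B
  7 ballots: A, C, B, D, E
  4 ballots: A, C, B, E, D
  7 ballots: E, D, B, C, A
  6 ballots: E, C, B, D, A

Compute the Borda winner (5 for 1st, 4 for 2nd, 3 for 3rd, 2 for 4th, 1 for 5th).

A: 5×5 + 8×2 + 7×5 + 4×5 + 7×1 + 6×1 = 109
B: 5×2 + 8×1 + 7×3 + 4×3 + 7×3 + 6×3 = 90
C: 5×3 + 8×4 + 7×4 + 4×4 + 7×2 + 6×4 = 129
D: 5×1 + 8×5 + 7×2 + 4×1 + 7×4 + 6×2 = 103
E: 5×4 + 8×3 + 7×1 + 4×2 + 7×5 + 6×5 = 124

C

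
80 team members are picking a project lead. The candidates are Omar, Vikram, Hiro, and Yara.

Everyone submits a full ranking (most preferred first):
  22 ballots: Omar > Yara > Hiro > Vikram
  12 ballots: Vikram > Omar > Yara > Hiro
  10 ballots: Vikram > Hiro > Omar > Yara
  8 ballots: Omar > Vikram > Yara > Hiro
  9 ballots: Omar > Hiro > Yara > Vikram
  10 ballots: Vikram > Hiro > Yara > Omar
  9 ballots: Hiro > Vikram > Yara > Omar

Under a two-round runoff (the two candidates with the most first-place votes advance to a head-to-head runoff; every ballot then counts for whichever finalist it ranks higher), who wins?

Vikram

Round 1 first-place votes: Omar 39, Vikram 32, Hiro 9, Yara 0. Omar and Vikram advance.
Runoff: Omar is ranked above Vikram on 39 ballots, Vikram above Omar on 41.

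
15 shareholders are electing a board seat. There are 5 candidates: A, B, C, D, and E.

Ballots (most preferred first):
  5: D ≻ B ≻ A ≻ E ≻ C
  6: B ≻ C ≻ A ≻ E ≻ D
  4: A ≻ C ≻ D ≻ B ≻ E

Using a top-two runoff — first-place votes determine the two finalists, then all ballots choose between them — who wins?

D

Round 1 first-place votes: A 4, B 6, C 0, D 5, E 0. B and D advance.
Runoff: B is ranked above D on 6 ballots, D above B on 9.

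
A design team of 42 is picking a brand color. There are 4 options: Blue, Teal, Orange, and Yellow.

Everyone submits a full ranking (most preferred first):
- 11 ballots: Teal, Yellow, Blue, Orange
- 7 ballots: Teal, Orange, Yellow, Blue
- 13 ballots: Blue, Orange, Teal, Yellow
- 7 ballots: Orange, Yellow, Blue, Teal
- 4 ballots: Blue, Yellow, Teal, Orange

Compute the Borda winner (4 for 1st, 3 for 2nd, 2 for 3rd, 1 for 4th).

Blue: 11×2 + 7×1 + 13×4 + 7×2 + 4×4 = 111
Teal: 11×4 + 7×4 + 13×2 + 7×1 + 4×2 = 113
Orange: 11×1 + 7×3 + 13×3 + 7×4 + 4×1 = 103
Yellow: 11×3 + 7×2 + 13×1 + 7×3 + 4×3 = 93

Teal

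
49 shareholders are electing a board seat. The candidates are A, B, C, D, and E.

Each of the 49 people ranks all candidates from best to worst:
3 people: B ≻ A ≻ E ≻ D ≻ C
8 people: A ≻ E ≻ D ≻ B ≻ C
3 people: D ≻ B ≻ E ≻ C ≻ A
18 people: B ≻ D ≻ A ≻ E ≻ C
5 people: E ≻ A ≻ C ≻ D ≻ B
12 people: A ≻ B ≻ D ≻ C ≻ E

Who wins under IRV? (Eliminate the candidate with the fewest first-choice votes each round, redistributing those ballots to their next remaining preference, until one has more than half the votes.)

Round 1: A 20, B 21, C 0, D 3, E 5. C eliminated.
Round 2: A 20, B 21, D 3, E 5. D eliminated.
Round 3: A 20, B 24, E 5. E eliminated.
Round 4: A 25, B 24. A has a majority (≥25).

A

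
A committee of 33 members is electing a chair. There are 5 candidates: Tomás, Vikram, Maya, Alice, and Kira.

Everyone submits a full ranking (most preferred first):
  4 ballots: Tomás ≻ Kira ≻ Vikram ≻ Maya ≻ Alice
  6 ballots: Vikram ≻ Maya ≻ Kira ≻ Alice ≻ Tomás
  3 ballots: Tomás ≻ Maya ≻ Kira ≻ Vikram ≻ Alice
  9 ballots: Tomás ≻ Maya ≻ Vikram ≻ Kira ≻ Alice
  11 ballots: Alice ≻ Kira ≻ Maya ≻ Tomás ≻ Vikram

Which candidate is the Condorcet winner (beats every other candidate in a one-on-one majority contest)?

Maya vs Tomás: 17–16
Maya vs Vikram: 23–10
Maya vs Alice: 22–11
Maya vs Kira: 18–15
Maya beats every other candidate.

Maya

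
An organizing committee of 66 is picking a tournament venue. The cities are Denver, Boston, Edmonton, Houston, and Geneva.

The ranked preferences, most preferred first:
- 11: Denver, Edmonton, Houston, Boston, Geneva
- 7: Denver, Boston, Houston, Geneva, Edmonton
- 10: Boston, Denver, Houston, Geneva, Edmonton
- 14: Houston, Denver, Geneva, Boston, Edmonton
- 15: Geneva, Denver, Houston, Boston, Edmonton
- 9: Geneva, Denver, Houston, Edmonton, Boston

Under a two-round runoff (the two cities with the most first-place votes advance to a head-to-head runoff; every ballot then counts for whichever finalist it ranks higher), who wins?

Round 1 first-place votes: Denver 18, Boston 10, Edmonton 0, Houston 14, Geneva 24. Geneva and Denver advance.
Runoff: Geneva is ranked above Denver on 24 ballots, Denver above Geneva on 42.

Denver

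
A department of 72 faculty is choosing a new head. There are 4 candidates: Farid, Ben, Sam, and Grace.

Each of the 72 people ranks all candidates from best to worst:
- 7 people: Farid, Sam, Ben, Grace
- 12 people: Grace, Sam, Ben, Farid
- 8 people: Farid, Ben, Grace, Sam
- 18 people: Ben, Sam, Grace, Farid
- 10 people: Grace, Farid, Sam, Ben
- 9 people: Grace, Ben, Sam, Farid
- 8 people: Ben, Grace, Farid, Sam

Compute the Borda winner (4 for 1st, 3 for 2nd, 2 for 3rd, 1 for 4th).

Farid: 7×4 + 12×1 + 8×4 + 18×1 + 10×3 + 9×1 + 8×2 = 145
Ben: 7×2 + 12×2 + 8×3 + 18×4 + 10×1 + 9×3 + 8×4 = 203
Sam: 7×3 + 12×3 + 8×1 + 18×3 + 10×2 + 9×2 + 8×1 = 165
Grace: 7×1 + 12×4 + 8×2 + 18×2 + 10×4 + 9×4 + 8×3 = 207

Grace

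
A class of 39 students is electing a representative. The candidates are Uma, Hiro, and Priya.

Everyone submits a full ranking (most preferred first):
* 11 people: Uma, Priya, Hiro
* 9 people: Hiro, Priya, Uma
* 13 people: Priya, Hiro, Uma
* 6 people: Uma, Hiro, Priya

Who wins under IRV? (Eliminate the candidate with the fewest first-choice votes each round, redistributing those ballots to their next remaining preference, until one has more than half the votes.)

Priya

Round 1: Uma 17, Hiro 9, Priya 13. Hiro eliminated.
Round 2: Uma 17, Priya 22. Priya has a majority (≥20).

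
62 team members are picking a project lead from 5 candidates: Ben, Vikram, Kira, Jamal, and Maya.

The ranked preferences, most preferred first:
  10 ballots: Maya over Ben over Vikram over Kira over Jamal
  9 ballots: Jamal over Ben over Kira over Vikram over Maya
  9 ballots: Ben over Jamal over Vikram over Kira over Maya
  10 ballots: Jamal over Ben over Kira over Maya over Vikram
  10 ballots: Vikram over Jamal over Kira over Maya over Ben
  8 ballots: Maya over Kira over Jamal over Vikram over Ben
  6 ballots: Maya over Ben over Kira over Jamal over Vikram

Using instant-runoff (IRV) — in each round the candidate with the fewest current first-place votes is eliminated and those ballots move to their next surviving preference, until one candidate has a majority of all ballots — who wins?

Round 1: Ben 9, Vikram 10, Kira 0, Jamal 19, Maya 24. Kira eliminated.
Round 2: Ben 9, Vikram 10, Jamal 19, Maya 24. Ben eliminated.
Round 3: Vikram 10, Jamal 28, Maya 24. Vikram eliminated.
Round 4: Jamal 38, Maya 24. Jamal has a majority (≥32).

Jamal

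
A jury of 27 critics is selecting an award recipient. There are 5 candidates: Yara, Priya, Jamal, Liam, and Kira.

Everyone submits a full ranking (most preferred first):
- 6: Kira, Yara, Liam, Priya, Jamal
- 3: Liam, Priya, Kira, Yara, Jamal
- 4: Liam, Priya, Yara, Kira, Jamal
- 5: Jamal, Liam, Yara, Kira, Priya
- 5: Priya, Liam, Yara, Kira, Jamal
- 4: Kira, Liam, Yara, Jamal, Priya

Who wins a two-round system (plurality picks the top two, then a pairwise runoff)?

Round 1 first-place votes: Yara 0, Priya 5, Jamal 5, Liam 7, Kira 10. Kira and Liam advance.
Runoff: Kira is ranked above Liam on 10 ballots, Liam above Kira on 17.

Liam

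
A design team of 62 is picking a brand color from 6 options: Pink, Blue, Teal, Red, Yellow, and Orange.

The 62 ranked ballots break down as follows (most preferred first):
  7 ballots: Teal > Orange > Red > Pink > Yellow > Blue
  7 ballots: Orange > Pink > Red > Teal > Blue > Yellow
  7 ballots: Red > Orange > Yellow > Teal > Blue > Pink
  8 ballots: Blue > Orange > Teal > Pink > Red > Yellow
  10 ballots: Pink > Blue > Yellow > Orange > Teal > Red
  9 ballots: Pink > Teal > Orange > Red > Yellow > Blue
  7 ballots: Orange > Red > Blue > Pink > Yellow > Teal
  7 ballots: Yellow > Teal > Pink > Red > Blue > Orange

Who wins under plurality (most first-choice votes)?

Pink

First-place votes: Pink 19, Blue 8, Teal 7, Red 7, Yellow 7, Orange 14.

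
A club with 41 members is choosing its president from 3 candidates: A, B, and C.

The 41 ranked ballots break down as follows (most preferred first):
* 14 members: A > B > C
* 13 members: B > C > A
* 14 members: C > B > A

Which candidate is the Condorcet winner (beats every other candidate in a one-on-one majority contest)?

B

B vs A: 27–14
B vs C: 27–14
B beats every other candidate.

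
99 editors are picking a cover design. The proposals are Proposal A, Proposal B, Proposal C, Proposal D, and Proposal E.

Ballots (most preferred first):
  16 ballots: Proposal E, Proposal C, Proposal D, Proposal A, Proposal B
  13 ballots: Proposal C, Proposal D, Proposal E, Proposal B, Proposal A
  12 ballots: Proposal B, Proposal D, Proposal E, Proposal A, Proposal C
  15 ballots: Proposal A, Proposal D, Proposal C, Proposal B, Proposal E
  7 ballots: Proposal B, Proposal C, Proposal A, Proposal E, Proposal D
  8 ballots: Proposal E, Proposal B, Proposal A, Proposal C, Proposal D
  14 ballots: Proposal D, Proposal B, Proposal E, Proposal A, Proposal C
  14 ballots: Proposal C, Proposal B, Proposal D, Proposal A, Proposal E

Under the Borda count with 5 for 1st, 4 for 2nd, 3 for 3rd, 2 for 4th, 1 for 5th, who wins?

Proposal A: 16×2 + 13×1 + 12×2 + 15×5 + 7×3 + 8×3 + 14×2 + 14×2 = 245
Proposal B: 16×1 + 13×2 + 12×5 + 15×2 + 7×5 + 8×4 + 14×4 + 14×4 = 311
Proposal C: 16×4 + 13×5 + 12×1 + 15×3 + 7×4 + 8×2 + 14×1 + 14×5 = 314
Proposal D: 16×3 + 13×4 + 12×4 + 15×4 + 7×1 + 8×1 + 14×5 + 14×3 = 335
Proposal E: 16×5 + 13×3 + 12×3 + 15×1 + 7×2 + 8×5 + 14×3 + 14×1 = 280

Proposal D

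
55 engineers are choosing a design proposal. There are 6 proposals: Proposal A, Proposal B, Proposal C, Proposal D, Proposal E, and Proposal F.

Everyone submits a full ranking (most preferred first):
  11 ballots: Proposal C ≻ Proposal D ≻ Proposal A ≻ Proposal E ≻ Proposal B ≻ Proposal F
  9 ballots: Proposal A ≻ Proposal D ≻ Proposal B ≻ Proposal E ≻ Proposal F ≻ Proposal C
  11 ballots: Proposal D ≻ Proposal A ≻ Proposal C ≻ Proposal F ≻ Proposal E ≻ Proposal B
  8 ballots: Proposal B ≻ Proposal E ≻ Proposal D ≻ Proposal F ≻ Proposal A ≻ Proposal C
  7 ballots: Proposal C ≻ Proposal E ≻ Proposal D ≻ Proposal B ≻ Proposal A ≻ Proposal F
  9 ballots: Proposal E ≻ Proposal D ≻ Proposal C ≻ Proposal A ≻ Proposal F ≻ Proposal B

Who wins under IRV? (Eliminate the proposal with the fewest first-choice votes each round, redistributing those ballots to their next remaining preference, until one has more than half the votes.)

Round 1: Proposal A 9, Proposal B 8, Proposal C 18, Proposal D 11, Proposal E 9, Proposal F 0. Proposal F eliminated.
Round 2: Proposal A 9, Proposal B 8, Proposal C 18, Proposal D 11, Proposal E 9. Proposal B eliminated.
Round 3: Proposal A 9, Proposal C 18, Proposal D 11, Proposal E 17. Proposal A eliminated.
Round 4: Proposal C 18, Proposal D 20, Proposal E 17. Proposal E eliminated.
Round 5: Proposal C 18, Proposal D 37. Proposal D has a majority (≥28).

Proposal D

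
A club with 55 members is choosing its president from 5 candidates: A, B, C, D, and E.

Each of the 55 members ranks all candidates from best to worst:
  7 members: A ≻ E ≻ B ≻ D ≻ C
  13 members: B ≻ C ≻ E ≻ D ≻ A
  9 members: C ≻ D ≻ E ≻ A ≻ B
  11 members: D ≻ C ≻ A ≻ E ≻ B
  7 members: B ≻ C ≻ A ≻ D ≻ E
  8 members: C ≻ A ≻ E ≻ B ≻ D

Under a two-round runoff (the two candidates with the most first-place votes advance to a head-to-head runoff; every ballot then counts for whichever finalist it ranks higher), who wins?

C

Round 1 first-place votes: A 7, B 20, C 17, D 11, E 0. B and C advance.
Runoff: B is ranked above C on 27 ballots, C above B on 28.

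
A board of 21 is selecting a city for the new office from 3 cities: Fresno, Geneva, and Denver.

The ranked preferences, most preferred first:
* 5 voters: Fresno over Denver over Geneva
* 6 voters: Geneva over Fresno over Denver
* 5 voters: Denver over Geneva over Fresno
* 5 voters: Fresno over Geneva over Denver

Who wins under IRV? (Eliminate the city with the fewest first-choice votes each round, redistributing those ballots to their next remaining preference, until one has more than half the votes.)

Round 1: Fresno 10, Geneva 6, Denver 5. Denver eliminated.
Round 2: Fresno 10, Geneva 11. Geneva has a majority (≥11).

Geneva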